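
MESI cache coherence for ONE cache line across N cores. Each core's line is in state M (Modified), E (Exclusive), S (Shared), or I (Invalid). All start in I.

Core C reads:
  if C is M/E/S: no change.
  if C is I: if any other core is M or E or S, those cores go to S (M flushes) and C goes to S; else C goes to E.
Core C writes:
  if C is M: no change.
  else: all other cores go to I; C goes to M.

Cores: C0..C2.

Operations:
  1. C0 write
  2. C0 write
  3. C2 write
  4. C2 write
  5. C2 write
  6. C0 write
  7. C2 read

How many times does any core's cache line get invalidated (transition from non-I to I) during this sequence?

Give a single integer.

Op 1: C0 write [C0 write: invalidate none -> C0=M] -> [M,I,I] (invalidations this op: 0; running total: 0)
Op 2: C0 write [C0 write: already M (modified), no change] -> [M,I,I] (invalidations this op: 0; running total: 0)
Op 3: C2 write [C2 write: invalidate ['C0=M'] -> C2=M] -> [I,I,M] (invalidations this op: 1; running total: 1)
Op 4: C2 write [C2 write: already M (modified), no change] -> [I,I,M] (invalidations this op: 0; running total: 1)
Op 5: C2 write [C2 write: already M (modified), no change] -> [I,I,M] (invalidations this op: 0; running total: 1)
Op 6: C0 write [C0 write: invalidate ['C2=M'] -> C0=M] -> [M,I,I] (invalidations this op: 1; running total: 2)
Op 7: C2 read [C2 read from I: others=['C0=M'] -> C2=S, others downsized to S] -> [S,I,S] (invalidations this op: 0; running total: 2)

Answer: 2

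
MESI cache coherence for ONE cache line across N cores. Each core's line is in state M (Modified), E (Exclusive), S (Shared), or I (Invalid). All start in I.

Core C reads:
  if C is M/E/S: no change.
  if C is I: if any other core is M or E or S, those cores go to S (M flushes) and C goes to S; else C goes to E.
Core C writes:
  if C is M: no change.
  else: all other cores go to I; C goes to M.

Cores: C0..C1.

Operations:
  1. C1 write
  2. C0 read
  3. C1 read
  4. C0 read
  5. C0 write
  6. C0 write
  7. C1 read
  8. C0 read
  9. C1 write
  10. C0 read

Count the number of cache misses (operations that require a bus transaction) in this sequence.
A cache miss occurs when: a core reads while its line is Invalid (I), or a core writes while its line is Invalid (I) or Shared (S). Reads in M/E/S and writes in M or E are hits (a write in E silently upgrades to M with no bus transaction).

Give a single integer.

Op 1: C1 write [C1 write: invalidate none -> C1=M] -> [I,M] [MISS #1: write from I]
Op 2: C0 read [C0 read from I: others=['C1=M'] -> C0=S, others downsized to S] -> [S,S] [MISS #2: read from I]
Op 3: C1 read [C1 read: already in S, no change] -> [S,S] [hit: read from S]
Op 4: C0 read [C0 read: already in S, no change] -> [S,S] [hit: read from S]
Op 5: C0 write [C0 write: invalidate ['C1=S'] -> C0=M] -> [M,I] [MISS #3: write from S]
Op 6: C0 write [C0 write: already M (modified), no change] -> [M,I] [hit: write from M]
Op 7: C1 read [C1 read from I: others=['C0=M'] -> C1=S, others downsized to S] -> [S,S] [MISS #4: read from I]
Op 8: C0 read [C0 read: already in S, no change] -> [S,S] [hit: read from S]
Op 9: C1 write [C1 write: invalidate ['C0=S'] -> C1=M] -> [I,M] [MISS #5: write from S]
Op 10: C0 read [C0 read from I: others=['C1=M'] -> C0=S, others downsized to S] -> [S,S] [MISS #6: read from I]

Answer: 6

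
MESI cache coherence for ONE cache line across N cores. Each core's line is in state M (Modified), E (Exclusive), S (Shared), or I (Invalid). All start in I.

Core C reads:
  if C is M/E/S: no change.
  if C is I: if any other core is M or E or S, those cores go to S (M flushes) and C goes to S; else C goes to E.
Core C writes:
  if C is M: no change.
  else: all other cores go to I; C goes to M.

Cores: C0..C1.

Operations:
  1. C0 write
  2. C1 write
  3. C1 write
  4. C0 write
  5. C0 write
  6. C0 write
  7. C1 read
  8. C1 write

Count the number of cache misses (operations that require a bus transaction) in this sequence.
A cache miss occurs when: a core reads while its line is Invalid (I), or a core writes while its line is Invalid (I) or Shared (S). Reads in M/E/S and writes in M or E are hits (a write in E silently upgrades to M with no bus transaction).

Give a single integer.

Op 1: C0 write [C0 write: invalidate none -> C0=M] -> [M,I] [MISS #1: write from I]
Op 2: C1 write [C1 write: invalidate ['C0=M'] -> C1=M] -> [I,M] [MISS #2: write from I]
Op 3: C1 write [C1 write: already M (modified), no change] -> [I,M] [hit: write from M]
Op 4: C0 write [C0 write: invalidate ['C1=M'] -> C0=M] -> [M,I] [MISS #3: write from I]
Op 5: C0 write [C0 write: already M (modified), no change] -> [M,I] [hit: write from M]
Op 6: C0 write [C0 write: already M (modified), no change] -> [M,I] [hit: write from M]
Op 7: C1 read [C1 read from I: others=['C0=M'] -> C1=S, others downsized to S] -> [S,S] [MISS #4: read from I]
Op 8: C1 write [C1 write: invalidate ['C0=S'] -> C1=M] -> [I,M] [MISS #5: write from S]

Answer: 5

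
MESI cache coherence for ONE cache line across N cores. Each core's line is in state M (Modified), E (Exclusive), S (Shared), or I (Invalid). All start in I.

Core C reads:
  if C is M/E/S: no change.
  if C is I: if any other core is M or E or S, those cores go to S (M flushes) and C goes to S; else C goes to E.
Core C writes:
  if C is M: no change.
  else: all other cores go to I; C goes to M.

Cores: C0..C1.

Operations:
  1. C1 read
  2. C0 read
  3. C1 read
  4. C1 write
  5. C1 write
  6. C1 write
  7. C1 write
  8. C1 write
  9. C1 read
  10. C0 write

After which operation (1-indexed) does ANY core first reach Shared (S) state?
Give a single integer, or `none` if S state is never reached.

Answer: 2

Derivation:
Op 1: C1 read [C1 read from I: no other sharers -> C1=E (exclusive)] -> [I,E]
Op 2: C0 read [C0 read from I: others=['C1=E'] -> C0=S, others downsized to S] -> [S,S]
  -> First S state at op 2; remaining ops need not be traced.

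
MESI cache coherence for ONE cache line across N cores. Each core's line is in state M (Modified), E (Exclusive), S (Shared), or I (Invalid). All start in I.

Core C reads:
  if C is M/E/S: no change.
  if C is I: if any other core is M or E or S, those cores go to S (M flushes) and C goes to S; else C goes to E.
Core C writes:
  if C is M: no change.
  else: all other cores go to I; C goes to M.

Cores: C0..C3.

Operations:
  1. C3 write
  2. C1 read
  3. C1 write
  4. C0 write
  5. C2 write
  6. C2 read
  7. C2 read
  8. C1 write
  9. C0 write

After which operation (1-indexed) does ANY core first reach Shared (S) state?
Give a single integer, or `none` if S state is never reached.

Answer: 2

Derivation:
Op 1: C3 write [C3 write: invalidate none -> C3=M] -> [I,I,I,M]
Op 2: C1 read [C1 read from I: others=['C3=M'] -> C1=S, others downsized to S] -> [I,S,I,S]
  -> First S state at op 2; remaining ops need not be traced.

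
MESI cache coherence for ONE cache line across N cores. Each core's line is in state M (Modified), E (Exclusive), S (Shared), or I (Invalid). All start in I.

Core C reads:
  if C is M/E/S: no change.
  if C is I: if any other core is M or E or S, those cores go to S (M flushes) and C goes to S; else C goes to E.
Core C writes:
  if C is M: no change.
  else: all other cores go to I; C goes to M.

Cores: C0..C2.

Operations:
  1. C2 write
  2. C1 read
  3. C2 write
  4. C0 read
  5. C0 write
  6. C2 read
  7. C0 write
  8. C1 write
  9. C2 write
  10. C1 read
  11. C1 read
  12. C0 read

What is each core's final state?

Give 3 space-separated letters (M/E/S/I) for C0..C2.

Answer: S S S

Derivation:
Op 1: C2 write [C2 write: invalidate none -> C2=M] -> [I,I,M]
Op 2: C1 read [C1 read from I: others=['C2=M'] -> C1=S, others downsized to S] -> [I,S,S]
Op 3: C2 write [C2 write: invalidate ['C1=S'] -> C2=M] -> [I,I,M]
Op 4: C0 read [C0 read from I: others=['C2=M'] -> C0=S, others downsized to S] -> [S,I,S]
Op 5: C0 write [C0 write: invalidate ['C2=S'] -> C0=M] -> [M,I,I]
Op 6: C2 read [C2 read from I: others=['C0=M'] -> C2=S, others downsized to S] -> [S,I,S]
Op 7: C0 write [C0 write: invalidate ['C2=S'] -> C0=M] -> [M,I,I]
Op 8: C1 write [C1 write: invalidate ['C0=M'] -> C1=M] -> [I,M,I]
Op 9: C2 write [C2 write: invalidate ['C1=M'] -> C2=M] -> [I,I,M]
Op 10: C1 read [C1 read from I: others=['C2=M'] -> C1=S, others downsized to S] -> [I,S,S]
Op 11: C1 read [C1 read: already in S, no change] -> [I,S,S]
Op 12: C0 read [C0 read from I: others=['C1=S', 'C2=S'] -> C0=S, others downsized to S] -> [S,S,S]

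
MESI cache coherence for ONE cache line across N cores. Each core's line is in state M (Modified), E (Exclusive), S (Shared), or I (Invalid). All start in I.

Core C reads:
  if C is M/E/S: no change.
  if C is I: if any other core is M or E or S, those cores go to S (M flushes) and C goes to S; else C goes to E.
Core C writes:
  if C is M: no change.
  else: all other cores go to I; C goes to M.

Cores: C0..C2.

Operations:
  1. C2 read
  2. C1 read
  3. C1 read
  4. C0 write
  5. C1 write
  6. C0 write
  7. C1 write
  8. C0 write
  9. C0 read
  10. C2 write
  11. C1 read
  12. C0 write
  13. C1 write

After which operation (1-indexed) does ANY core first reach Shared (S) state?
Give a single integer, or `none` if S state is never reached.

Op 1: C2 read [C2 read from I: no other sharers -> C2=E (exclusive)] -> [I,I,E]
Op 2: C1 read [C1 read from I: others=['C2=E'] -> C1=S, others downsized to S] -> [I,S,S]
  -> First S state at op 2; remaining ops need not be traced.

Answer: 2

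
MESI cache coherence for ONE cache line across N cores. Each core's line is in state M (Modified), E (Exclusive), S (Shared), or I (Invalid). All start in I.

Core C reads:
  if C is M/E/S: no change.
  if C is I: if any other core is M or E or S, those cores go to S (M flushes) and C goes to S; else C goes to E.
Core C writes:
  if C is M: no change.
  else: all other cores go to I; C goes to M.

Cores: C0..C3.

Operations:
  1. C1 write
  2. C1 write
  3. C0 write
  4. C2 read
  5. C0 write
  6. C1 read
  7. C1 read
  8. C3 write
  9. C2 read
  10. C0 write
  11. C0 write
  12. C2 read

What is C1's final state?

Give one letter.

Answer: I

Derivation:
Op 1: C1 write [C1 write: invalidate none -> C1=M] -> [I,M,I,I]
Op 2: C1 write [C1 write: already M (modified), no change] -> [I,M,I,I]
Op 3: C0 write [C0 write: invalidate ['C1=M'] -> C0=M] -> [M,I,I,I]
Op 4: C2 read [C2 read from I: others=['C0=M'] -> C2=S, others downsized to S] -> [S,I,S,I]
Op 5: C0 write [C0 write: invalidate ['C2=S'] -> C0=M] -> [M,I,I,I]
Op 6: C1 read [C1 read from I: others=['C0=M'] -> C1=S, others downsized to S] -> [S,S,I,I]
Op 7: C1 read [C1 read: already in S, no change] -> [S,S,I,I]
Op 8: C3 write [C3 write: invalidate ['C0=S', 'C1=S'] -> C3=M] -> [I,I,I,M]
Op 9: C2 read [C2 read from I: others=['C3=M'] -> C2=S, others downsized to S] -> [I,I,S,S]
Op 10: C0 write [C0 write: invalidate ['C2=S', 'C3=S'] -> C0=M] -> [M,I,I,I]
Op 11: C0 write [C0 write: already M (modified), no change] -> [M,I,I,I]
Op 12: C2 read [C2 read from I: others=['C0=M'] -> C2=S, others downsized to S] -> [S,I,S,I]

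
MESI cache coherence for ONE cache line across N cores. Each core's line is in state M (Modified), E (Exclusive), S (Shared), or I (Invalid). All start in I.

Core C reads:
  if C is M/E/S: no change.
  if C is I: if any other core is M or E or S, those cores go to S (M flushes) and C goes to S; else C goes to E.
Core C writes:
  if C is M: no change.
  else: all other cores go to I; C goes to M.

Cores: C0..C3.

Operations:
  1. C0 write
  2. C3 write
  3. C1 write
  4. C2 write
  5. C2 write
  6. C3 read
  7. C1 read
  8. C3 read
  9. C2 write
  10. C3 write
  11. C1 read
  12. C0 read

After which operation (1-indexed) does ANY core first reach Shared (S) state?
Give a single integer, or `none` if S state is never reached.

Answer: 6

Derivation:
Op 1: C0 write [C0 write: invalidate none -> C0=M] -> [M,I,I,I]
Op 2: C3 write [C3 write: invalidate ['C0=M'] -> C3=M] -> [I,I,I,M]
Op 3: C1 write [C1 write: invalidate ['C3=M'] -> C1=M] -> [I,M,I,I]
Op 4: C2 write [C2 write: invalidate ['C1=M'] -> C2=M] -> [I,I,M,I]
Op 5: C2 write [C2 write: already M (modified), no change] -> [I,I,M,I]
Op 6: C3 read [C3 read from I: others=['C2=M'] -> C3=S, others downsized to S] -> [I,I,S,S]
  -> First S state at op 6; remaining ops need not be traced.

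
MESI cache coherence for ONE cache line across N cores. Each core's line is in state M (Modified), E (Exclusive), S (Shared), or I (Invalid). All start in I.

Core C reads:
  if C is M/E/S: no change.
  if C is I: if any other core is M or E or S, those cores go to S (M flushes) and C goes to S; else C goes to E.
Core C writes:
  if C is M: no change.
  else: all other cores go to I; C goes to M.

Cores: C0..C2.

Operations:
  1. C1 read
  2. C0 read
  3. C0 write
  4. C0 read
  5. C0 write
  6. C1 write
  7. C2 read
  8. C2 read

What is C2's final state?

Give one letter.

Op 1: C1 read [C1 read from I: no other sharers -> C1=E (exclusive)] -> [I,E,I]
Op 2: C0 read [C0 read from I: others=['C1=E'] -> C0=S, others downsized to S] -> [S,S,I]
Op 3: C0 write [C0 write: invalidate ['C1=S'] -> C0=M] -> [M,I,I]
Op 4: C0 read [C0 read: already in M, no change] -> [M,I,I]
Op 5: C0 write [C0 write: already M (modified), no change] -> [M,I,I]
Op 6: C1 write [C1 write: invalidate ['C0=M'] -> C1=M] -> [I,M,I]
Op 7: C2 read [C2 read from I: others=['C1=M'] -> C2=S, others downsized to S] -> [I,S,S]
Op 8: C2 read [C2 read: already in S, no change] -> [I,S,S]

Answer: S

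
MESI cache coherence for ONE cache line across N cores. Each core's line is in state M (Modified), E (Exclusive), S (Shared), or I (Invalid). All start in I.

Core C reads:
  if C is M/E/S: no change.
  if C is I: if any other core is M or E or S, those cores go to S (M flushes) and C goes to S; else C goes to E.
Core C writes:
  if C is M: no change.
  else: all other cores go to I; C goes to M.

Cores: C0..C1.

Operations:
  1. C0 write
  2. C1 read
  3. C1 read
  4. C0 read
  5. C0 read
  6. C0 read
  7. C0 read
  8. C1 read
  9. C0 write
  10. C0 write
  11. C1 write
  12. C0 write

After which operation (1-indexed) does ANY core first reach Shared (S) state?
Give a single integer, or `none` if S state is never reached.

Op 1: C0 write [C0 write: invalidate none -> C0=M] -> [M,I]
Op 2: C1 read [C1 read from I: others=['C0=M'] -> C1=S, others downsized to S] -> [S,S]
  -> First S state at op 2; remaining ops need not be traced.

Answer: 2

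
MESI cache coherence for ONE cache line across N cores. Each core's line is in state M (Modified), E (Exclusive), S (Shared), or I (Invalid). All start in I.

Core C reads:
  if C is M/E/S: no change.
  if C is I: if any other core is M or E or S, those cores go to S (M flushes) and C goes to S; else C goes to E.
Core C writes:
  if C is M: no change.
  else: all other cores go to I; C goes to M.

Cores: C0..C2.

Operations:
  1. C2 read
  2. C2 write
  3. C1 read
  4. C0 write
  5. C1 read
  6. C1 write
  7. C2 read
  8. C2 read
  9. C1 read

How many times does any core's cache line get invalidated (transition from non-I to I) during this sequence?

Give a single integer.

Answer: 3

Derivation:
Op 1: C2 read [C2 read from I: no other sharers -> C2=E (exclusive)] -> [I,I,E] (invalidations this op: 0; running total: 0)
Op 2: C2 write [C2 write: invalidate none -> C2=M] -> [I,I,M] (invalidations this op: 0; running total: 0)
Op 3: C1 read [C1 read from I: others=['C2=M'] -> C1=S, others downsized to S] -> [I,S,S] (invalidations this op: 0; running total: 0)
Op 4: C0 write [C0 write: invalidate ['C1=S', 'C2=S'] -> C0=M] -> [M,I,I] (invalidations this op: 2; running total: 2)
Op 5: C1 read [C1 read from I: others=['C0=M'] -> C1=S, others downsized to S] -> [S,S,I] (invalidations this op: 0; running total: 2)
Op 6: C1 write [C1 write: invalidate ['C0=S'] -> C1=M] -> [I,M,I] (invalidations this op: 1; running total: 3)
Op 7: C2 read [C2 read from I: others=['C1=M'] -> C2=S, others downsized to S] -> [I,S,S] (invalidations this op: 0; running total: 3)
Op 8: C2 read [C2 read: already in S, no change] -> [I,S,S] (invalidations this op: 0; running total: 3)
Op 9: C1 read [C1 read: already in S, no change] -> [I,S,S] (invalidations this op: 0; running total: 3)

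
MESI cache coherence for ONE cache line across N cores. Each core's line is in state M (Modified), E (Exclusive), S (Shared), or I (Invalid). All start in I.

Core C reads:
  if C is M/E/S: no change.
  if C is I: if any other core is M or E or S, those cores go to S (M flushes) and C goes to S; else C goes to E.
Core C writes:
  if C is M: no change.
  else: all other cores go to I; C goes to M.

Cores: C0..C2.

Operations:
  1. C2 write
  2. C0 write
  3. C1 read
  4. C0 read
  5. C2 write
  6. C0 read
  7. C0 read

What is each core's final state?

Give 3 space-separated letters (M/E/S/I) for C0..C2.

Op 1: C2 write [C2 write: invalidate none -> C2=M] -> [I,I,M]
Op 2: C0 write [C0 write: invalidate ['C2=M'] -> C0=M] -> [M,I,I]
Op 3: C1 read [C1 read from I: others=['C0=M'] -> C1=S, others downsized to S] -> [S,S,I]
Op 4: C0 read [C0 read: already in S, no change] -> [S,S,I]
Op 5: C2 write [C2 write: invalidate ['C0=S', 'C1=S'] -> C2=M] -> [I,I,M]
Op 6: C0 read [C0 read from I: others=['C2=M'] -> C0=S, others downsized to S] -> [S,I,S]
Op 7: C0 read [C0 read: already in S, no change] -> [S,I,S]

Answer: S I S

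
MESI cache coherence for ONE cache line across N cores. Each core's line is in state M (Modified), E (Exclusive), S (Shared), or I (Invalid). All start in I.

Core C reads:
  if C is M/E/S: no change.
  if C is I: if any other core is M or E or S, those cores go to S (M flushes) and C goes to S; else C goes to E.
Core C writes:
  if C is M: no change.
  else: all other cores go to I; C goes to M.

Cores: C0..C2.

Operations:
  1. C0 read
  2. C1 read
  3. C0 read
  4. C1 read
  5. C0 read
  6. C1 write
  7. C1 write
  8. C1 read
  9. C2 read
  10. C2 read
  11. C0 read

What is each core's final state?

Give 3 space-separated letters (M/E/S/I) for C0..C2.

Op 1: C0 read [C0 read from I: no other sharers -> C0=E (exclusive)] -> [E,I,I]
Op 2: C1 read [C1 read from I: others=['C0=E'] -> C1=S, others downsized to S] -> [S,S,I]
Op 3: C0 read [C0 read: already in S, no change] -> [S,S,I]
Op 4: C1 read [C1 read: already in S, no change] -> [S,S,I]
Op 5: C0 read [C0 read: already in S, no change] -> [S,S,I]
Op 6: C1 write [C1 write: invalidate ['C0=S'] -> C1=M] -> [I,M,I]
Op 7: C1 write [C1 write: already M (modified), no change] -> [I,M,I]
Op 8: C1 read [C1 read: already in M, no change] -> [I,M,I]
Op 9: C2 read [C2 read from I: others=['C1=M'] -> C2=S, others downsized to S] -> [I,S,S]
Op 10: C2 read [C2 read: already in S, no change] -> [I,S,S]
Op 11: C0 read [C0 read from I: others=['C1=S', 'C2=S'] -> C0=S, others downsized to S] -> [S,S,S]

Answer: S S S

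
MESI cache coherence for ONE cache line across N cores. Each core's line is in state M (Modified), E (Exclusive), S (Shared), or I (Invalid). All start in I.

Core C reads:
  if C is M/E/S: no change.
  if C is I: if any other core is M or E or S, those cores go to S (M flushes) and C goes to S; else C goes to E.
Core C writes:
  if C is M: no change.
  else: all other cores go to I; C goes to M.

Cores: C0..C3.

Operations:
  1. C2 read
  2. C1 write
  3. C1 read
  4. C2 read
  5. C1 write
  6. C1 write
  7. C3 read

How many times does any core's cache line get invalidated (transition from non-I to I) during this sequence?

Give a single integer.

Op 1: C2 read [C2 read from I: no other sharers -> C2=E (exclusive)] -> [I,I,E,I] (invalidations this op: 0; running total: 0)
Op 2: C1 write [C1 write: invalidate ['C2=E'] -> C1=M] -> [I,M,I,I] (invalidations this op: 1; running total: 1)
Op 3: C1 read [C1 read: already in M, no change] -> [I,M,I,I] (invalidations this op: 0; running total: 1)
Op 4: C2 read [C2 read from I: others=['C1=M'] -> C2=S, others downsized to S] -> [I,S,S,I] (invalidations this op: 0; running total: 1)
Op 5: C1 write [C1 write: invalidate ['C2=S'] -> C1=M] -> [I,M,I,I] (invalidations this op: 1; running total: 2)
Op 6: C1 write [C1 write: already M (modified), no change] -> [I,M,I,I] (invalidations this op: 0; running total: 2)
Op 7: C3 read [C3 read from I: others=['C1=M'] -> C3=S, others downsized to S] -> [I,S,I,S] (invalidations this op: 0; running total: 2)

Answer: 2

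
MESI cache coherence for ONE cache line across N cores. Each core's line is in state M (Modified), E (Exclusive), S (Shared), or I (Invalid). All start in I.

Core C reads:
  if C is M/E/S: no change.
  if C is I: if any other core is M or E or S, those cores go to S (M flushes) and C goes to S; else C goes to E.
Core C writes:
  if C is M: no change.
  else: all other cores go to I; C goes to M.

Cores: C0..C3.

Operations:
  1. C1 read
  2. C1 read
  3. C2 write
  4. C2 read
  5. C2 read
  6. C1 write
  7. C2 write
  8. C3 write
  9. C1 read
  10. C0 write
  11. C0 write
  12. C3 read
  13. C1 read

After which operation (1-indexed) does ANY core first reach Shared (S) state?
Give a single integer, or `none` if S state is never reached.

Op 1: C1 read [C1 read from I: no other sharers -> C1=E (exclusive)] -> [I,E,I,I]
Op 2: C1 read [C1 read: already in E, no change] -> [I,E,I,I]
Op 3: C2 write [C2 write: invalidate ['C1=E'] -> C2=M] -> [I,I,M,I]
Op 4: C2 read [C2 read: already in M, no change] -> [I,I,M,I]
Op 5: C2 read [C2 read: already in M, no change] -> [I,I,M,I]
Op 6: C1 write [C1 write: invalidate ['C2=M'] -> C1=M] -> [I,M,I,I]
Op 7: C2 write [C2 write: invalidate ['C1=M'] -> C2=M] -> [I,I,M,I]
Op 8: C3 write [C3 write: invalidate ['C2=M'] -> C3=M] -> [I,I,I,M]
Op 9: C1 read [C1 read from I: others=['C3=M'] -> C1=S, others downsized to S] -> [I,S,I,S]
  -> First S state at op 9; remaining ops need not be traced.

Answer: 9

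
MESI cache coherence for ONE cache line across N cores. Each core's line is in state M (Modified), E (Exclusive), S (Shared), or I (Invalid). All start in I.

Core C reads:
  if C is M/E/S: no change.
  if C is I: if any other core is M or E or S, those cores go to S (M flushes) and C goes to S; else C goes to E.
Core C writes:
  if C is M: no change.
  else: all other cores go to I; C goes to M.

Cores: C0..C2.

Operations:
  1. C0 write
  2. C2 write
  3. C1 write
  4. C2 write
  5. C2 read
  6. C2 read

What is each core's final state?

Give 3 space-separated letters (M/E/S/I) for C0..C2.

Answer: I I M

Derivation:
Op 1: C0 write [C0 write: invalidate none -> C0=M] -> [M,I,I]
Op 2: C2 write [C2 write: invalidate ['C0=M'] -> C2=M] -> [I,I,M]
Op 3: C1 write [C1 write: invalidate ['C2=M'] -> C1=M] -> [I,M,I]
Op 4: C2 write [C2 write: invalidate ['C1=M'] -> C2=M] -> [I,I,M]
Op 5: C2 read [C2 read: already in M, no change] -> [I,I,M]
Op 6: C2 read [C2 read: already in M, no change] -> [I,I,M]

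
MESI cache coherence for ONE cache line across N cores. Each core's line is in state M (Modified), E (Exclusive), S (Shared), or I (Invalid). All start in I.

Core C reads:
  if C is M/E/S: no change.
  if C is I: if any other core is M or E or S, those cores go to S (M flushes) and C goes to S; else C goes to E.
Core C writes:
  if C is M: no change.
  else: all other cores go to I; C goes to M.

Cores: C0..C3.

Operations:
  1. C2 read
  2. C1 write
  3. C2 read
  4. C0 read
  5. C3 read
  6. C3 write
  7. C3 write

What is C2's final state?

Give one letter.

Op 1: C2 read [C2 read from I: no other sharers -> C2=E (exclusive)] -> [I,I,E,I]
Op 2: C1 write [C1 write: invalidate ['C2=E'] -> C1=M] -> [I,M,I,I]
Op 3: C2 read [C2 read from I: others=['C1=M'] -> C2=S, others downsized to S] -> [I,S,S,I]
Op 4: C0 read [C0 read from I: others=['C1=S', 'C2=S'] -> C0=S, others downsized to S] -> [S,S,S,I]
Op 5: C3 read [C3 read from I: others=['C0=S', 'C1=S', 'C2=S'] -> C3=S, others downsized to S] -> [S,S,S,S]
Op 6: C3 write [C3 write: invalidate ['C0=S', 'C1=S', 'C2=S'] -> C3=M] -> [I,I,I,M]
Op 7: C3 write [C3 write: already M (modified), no change] -> [I,I,I,M]

Answer: I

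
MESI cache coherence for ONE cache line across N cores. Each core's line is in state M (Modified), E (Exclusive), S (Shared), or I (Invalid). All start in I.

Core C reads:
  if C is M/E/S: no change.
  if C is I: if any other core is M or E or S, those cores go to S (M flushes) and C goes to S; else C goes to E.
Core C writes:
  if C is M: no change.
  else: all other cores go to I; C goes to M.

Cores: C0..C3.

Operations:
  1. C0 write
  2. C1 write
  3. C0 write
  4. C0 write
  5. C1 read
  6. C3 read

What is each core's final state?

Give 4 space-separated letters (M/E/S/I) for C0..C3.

Answer: S S I S

Derivation:
Op 1: C0 write [C0 write: invalidate none -> C0=M] -> [M,I,I,I]
Op 2: C1 write [C1 write: invalidate ['C0=M'] -> C1=M] -> [I,M,I,I]
Op 3: C0 write [C0 write: invalidate ['C1=M'] -> C0=M] -> [M,I,I,I]
Op 4: C0 write [C0 write: already M (modified), no change] -> [M,I,I,I]
Op 5: C1 read [C1 read from I: others=['C0=M'] -> C1=S, others downsized to S] -> [S,S,I,I]
Op 6: C3 read [C3 read from I: others=['C0=S', 'C1=S'] -> C3=S, others downsized to S] -> [S,S,I,S]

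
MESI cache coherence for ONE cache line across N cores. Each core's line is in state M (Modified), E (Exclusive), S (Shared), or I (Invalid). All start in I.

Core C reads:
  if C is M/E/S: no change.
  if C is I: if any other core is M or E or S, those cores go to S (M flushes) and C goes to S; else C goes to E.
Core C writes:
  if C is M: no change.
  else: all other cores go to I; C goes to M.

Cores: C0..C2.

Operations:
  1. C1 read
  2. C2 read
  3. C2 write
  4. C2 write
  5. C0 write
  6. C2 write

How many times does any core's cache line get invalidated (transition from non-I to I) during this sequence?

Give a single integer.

Answer: 3

Derivation:
Op 1: C1 read [C1 read from I: no other sharers -> C1=E (exclusive)] -> [I,E,I] (invalidations this op: 0; running total: 0)
Op 2: C2 read [C2 read from I: others=['C1=E'] -> C2=S, others downsized to S] -> [I,S,S] (invalidations this op: 0; running total: 0)
Op 3: C2 write [C2 write: invalidate ['C1=S'] -> C2=M] -> [I,I,M] (invalidations this op: 1; running total: 1)
Op 4: C2 write [C2 write: already M (modified), no change] -> [I,I,M] (invalidations this op: 0; running total: 1)
Op 5: C0 write [C0 write: invalidate ['C2=M'] -> C0=M] -> [M,I,I] (invalidations this op: 1; running total: 2)
Op 6: C2 write [C2 write: invalidate ['C0=M'] -> C2=M] -> [I,I,M] (invalidations this op: 1; running total: 3)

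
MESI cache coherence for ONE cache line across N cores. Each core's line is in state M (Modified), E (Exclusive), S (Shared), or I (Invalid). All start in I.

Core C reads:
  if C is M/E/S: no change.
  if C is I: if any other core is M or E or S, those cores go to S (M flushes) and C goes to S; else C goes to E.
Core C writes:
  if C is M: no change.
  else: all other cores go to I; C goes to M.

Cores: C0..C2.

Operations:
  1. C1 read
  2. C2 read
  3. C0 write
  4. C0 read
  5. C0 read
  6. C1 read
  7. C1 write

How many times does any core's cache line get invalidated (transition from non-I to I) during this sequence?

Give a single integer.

Op 1: C1 read [C1 read from I: no other sharers -> C1=E (exclusive)] -> [I,E,I] (invalidations this op: 0; running total: 0)
Op 2: C2 read [C2 read from I: others=['C1=E'] -> C2=S, others downsized to S] -> [I,S,S] (invalidations this op: 0; running total: 0)
Op 3: C0 write [C0 write: invalidate ['C1=S', 'C2=S'] -> C0=M] -> [M,I,I] (invalidations this op: 2; running total: 2)
Op 4: C0 read [C0 read: already in M, no change] -> [M,I,I] (invalidations this op: 0; running total: 2)
Op 5: C0 read [C0 read: already in M, no change] -> [M,I,I] (invalidations this op: 0; running total: 2)
Op 6: C1 read [C1 read from I: others=['C0=M'] -> C1=S, others downsized to S] -> [S,S,I] (invalidations this op: 0; running total: 2)
Op 7: C1 write [C1 write: invalidate ['C0=S'] -> C1=M] -> [I,M,I] (invalidations this op: 1; running total: 3)

Answer: 3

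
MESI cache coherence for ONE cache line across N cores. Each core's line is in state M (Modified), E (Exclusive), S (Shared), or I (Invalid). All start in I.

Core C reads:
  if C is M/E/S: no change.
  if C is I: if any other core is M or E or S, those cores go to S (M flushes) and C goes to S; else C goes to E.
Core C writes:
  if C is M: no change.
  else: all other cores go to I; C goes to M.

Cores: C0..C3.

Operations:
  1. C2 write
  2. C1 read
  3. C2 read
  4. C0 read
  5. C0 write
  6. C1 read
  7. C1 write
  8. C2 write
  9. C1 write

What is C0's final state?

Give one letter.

Answer: I

Derivation:
Op 1: C2 write [C2 write: invalidate none -> C2=M] -> [I,I,M,I]
Op 2: C1 read [C1 read from I: others=['C2=M'] -> C1=S, others downsized to S] -> [I,S,S,I]
Op 3: C2 read [C2 read: already in S, no change] -> [I,S,S,I]
Op 4: C0 read [C0 read from I: others=['C1=S', 'C2=S'] -> C0=S, others downsized to S] -> [S,S,S,I]
Op 5: C0 write [C0 write: invalidate ['C1=S', 'C2=S'] -> C0=M] -> [M,I,I,I]
Op 6: C1 read [C1 read from I: others=['C0=M'] -> C1=S, others downsized to S] -> [S,S,I,I]
Op 7: C1 write [C1 write: invalidate ['C0=S'] -> C1=M] -> [I,M,I,I]
Op 8: C2 write [C2 write: invalidate ['C1=M'] -> C2=M] -> [I,I,M,I]
Op 9: C1 write [C1 write: invalidate ['C2=M'] -> C1=M] -> [I,M,I,I]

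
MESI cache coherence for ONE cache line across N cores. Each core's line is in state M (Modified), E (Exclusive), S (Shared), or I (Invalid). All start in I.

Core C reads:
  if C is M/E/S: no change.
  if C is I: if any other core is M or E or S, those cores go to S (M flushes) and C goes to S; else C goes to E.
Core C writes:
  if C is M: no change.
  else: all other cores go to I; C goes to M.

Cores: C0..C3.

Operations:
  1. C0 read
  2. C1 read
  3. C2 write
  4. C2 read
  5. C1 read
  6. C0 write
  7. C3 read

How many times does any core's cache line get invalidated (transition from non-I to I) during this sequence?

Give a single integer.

Op 1: C0 read [C0 read from I: no other sharers -> C0=E (exclusive)] -> [E,I,I,I] (invalidations this op: 0; running total: 0)
Op 2: C1 read [C1 read from I: others=['C0=E'] -> C1=S, others downsized to S] -> [S,S,I,I] (invalidations this op: 0; running total: 0)
Op 3: C2 write [C2 write: invalidate ['C0=S', 'C1=S'] -> C2=M] -> [I,I,M,I] (invalidations this op: 2; running total: 2)
Op 4: C2 read [C2 read: already in M, no change] -> [I,I,M,I] (invalidations this op: 0; running total: 2)
Op 5: C1 read [C1 read from I: others=['C2=M'] -> C1=S, others downsized to S] -> [I,S,S,I] (invalidations this op: 0; running total: 2)
Op 6: C0 write [C0 write: invalidate ['C1=S', 'C2=S'] -> C0=M] -> [M,I,I,I] (invalidations this op: 2; running total: 4)
Op 7: C3 read [C3 read from I: others=['C0=M'] -> C3=S, others downsized to S] -> [S,I,I,S] (invalidations this op: 0; running total: 4)

Answer: 4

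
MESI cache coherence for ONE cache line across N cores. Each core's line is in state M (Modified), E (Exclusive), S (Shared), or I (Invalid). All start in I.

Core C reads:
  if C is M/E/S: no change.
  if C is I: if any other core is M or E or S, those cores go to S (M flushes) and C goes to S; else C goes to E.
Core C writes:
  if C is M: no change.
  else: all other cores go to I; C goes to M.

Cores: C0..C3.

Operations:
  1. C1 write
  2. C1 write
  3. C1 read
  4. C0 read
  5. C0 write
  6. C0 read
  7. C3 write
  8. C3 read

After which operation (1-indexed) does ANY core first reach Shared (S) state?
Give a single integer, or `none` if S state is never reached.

Answer: 4

Derivation:
Op 1: C1 write [C1 write: invalidate none -> C1=M] -> [I,M,I,I]
Op 2: C1 write [C1 write: already M (modified), no change] -> [I,M,I,I]
Op 3: C1 read [C1 read: already in M, no change] -> [I,M,I,I]
Op 4: C0 read [C0 read from I: others=['C1=M'] -> C0=S, others downsized to S] -> [S,S,I,I]
  -> First S state at op 4; remaining ops need not be traced.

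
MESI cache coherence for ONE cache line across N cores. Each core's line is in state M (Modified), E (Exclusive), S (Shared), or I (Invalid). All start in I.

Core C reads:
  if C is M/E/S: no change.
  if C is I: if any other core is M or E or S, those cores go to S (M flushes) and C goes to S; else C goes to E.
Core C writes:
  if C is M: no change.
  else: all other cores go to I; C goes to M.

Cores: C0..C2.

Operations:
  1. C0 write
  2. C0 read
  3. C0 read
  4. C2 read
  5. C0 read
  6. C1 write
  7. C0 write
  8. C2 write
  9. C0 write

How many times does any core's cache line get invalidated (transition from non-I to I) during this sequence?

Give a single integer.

Op 1: C0 write [C0 write: invalidate none -> C0=M] -> [M,I,I] (invalidations this op: 0; running total: 0)
Op 2: C0 read [C0 read: already in M, no change] -> [M,I,I] (invalidations this op: 0; running total: 0)
Op 3: C0 read [C0 read: already in M, no change] -> [M,I,I] (invalidations this op: 0; running total: 0)
Op 4: C2 read [C2 read from I: others=['C0=M'] -> C2=S, others downsized to S] -> [S,I,S] (invalidations this op: 0; running total: 0)
Op 5: C0 read [C0 read: already in S, no change] -> [S,I,S] (invalidations this op: 0; running total: 0)
Op 6: C1 write [C1 write: invalidate ['C0=S', 'C2=S'] -> C1=M] -> [I,M,I] (invalidations this op: 2; running total: 2)
Op 7: C0 write [C0 write: invalidate ['C1=M'] -> C0=M] -> [M,I,I] (invalidations this op: 1; running total: 3)
Op 8: C2 write [C2 write: invalidate ['C0=M'] -> C2=M] -> [I,I,M] (invalidations this op: 1; running total: 4)
Op 9: C0 write [C0 write: invalidate ['C2=M'] -> C0=M] -> [M,I,I] (invalidations this op: 1; running total: 5)

Answer: 5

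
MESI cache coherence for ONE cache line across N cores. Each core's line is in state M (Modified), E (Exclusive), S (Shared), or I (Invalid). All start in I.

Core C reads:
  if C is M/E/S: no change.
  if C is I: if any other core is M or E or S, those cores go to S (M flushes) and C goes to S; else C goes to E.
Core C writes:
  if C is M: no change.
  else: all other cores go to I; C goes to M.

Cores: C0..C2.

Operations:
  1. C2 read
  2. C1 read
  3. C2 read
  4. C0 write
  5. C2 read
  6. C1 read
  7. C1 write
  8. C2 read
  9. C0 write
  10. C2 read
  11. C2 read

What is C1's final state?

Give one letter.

Op 1: C2 read [C2 read from I: no other sharers -> C2=E (exclusive)] -> [I,I,E]
Op 2: C1 read [C1 read from I: others=['C2=E'] -> C1=S, others downsized to S] -> [I,S,S]
Op 3: C2 read [C2 read: already in S, no change] -> [I,S,S]
Op 4: C0 write [C0 write: invalidate ['C1=S', 'C2=S'] -> C0=M] -> [M,I,I]
Op 5: C2 read [C2 read from I: others=['C0=M'] -> C2=S, others downsized to S] -> [S,I,S]
Op 6: C1 read [C1 read from I: others=['C0=S', 'C2=S'] -> C1=S, others downsized to S] -> [S,S,S]
Op 7: C1 write [C1 write: invalidate ['C0=S', 'C2=S'] -> C1=M] -> [I,M,I]
Op 8: C2 read [C2 read from I: others=['C1=M'] -> C2=S, others downsized to S] -> [I,S,S]
Op 9: C0 write [C0 write: invalidate ['C1=S', 'C2=S'] -> C0=M] -> [M,I,I]
Op 10: C2 read [C2 read from I: others=['C0=M'] -> C2=S, others downsized to S] -> [S,I,S]
Op 11: C2 read [C2 read: already in S, no change] -> [S,I,S]

Answer: I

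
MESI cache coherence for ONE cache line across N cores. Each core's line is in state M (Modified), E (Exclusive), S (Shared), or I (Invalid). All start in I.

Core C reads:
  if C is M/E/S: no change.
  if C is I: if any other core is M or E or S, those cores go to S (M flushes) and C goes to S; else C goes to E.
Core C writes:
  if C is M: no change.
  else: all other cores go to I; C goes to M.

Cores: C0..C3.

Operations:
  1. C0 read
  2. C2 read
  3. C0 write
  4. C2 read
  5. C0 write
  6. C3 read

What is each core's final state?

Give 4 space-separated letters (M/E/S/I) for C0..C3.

Op 1: C0 read [C0 read from I: no other sharers -> C0=E (exclusive)] -> [E,I,I,I]
Op 2: C2 read [C2 read from I: others=['C0=E'] -> C2=S, others downsized to S] -> [S,I,S,I]
Op 3: C0 write [C0 write: invalidate ['C2=S'] -> C0=M] -> [M,I,I,I]
Op 4: C2 read [C2 read from I: others=['C0=M'] -> C2=S, others downsized to S] -> [S,I,S,I]
Op 5: C0 write [C0 write: invalidate ['C2=S'] -> C0=M] -> [M,I,I,I]
Op 6: C3 read [C3 read from I: others=['C0=M'] -> C3=S, others downsized to S] -> [S,I,I,S]

Answer: S I I S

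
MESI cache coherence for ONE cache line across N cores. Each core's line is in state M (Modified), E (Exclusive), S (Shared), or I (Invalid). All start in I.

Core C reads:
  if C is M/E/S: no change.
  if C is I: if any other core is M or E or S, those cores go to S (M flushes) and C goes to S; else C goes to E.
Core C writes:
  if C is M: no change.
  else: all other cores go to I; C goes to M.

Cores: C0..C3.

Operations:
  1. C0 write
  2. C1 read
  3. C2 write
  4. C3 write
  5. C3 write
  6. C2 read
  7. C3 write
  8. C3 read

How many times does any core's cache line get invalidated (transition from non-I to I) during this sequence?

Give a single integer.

Op 1: C0 write [C0 write: invalidate none -> C0=M] -> [M,I,I,I] (invalidations this op: 0; running total: 0)
Op 2: C1 read [C1 read from I: others=['C0=M'] -> C1=S, others downsized to S] -> [S,S,I,I] (invalidations this op: 0; running total: 0)
Op 3: C2 write [C2 write: invalidate ['C0=S', 'C1=S'] -> C2=M] -> [I,I,M,I] (invalidations this op: 2; running total: 2)
Op 4: C3 write [C3 write: invalidate ['C2=M'] -> C3=M] -> [I,I,I,M] (invalidations this op: 1; running total: 3)
Op 5: C3 write [C3 write: already M (modified), no change] -> [I,I,I,M] (invalidations this op: 0; running total: 3)
Op 6: C2 read [C2 read from I: others=['C3=M'] -> C2=S, others downsized to S] -> [I,I,S,S] (invalidations this op: 0; running total: 3)
Op 7: C3 write [C3 write: invalidate ['C2=S'] -> C3=M] -> [I,I,I,M] (invalidations this op: 1; running total: 4)
Op 8: C3 read [C3 read: already in M, no change] -> [I,I,I,M] (invalidations this op: 0; running total: 4)

Answer: 4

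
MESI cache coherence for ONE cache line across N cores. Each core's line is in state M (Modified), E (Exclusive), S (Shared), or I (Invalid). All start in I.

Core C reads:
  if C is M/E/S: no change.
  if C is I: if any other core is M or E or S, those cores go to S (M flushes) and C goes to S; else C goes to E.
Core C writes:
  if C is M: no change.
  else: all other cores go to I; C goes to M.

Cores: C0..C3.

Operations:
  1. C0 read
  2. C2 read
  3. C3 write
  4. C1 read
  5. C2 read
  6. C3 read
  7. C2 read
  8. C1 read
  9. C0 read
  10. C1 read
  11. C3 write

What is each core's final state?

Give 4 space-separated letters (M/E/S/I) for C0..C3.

Op 1: C0 read [C0 read from I: no other sharers -> C0=E (exclusive)] -> [E,I,I,I]
Op 2: C2 read [C2 read from I: others=['C0=E'] -> C2=S, others downsized to S] -> [S,I,S,I]
Op 3: C3 write [C3 write: invalidate ['C0=S', 'C2=S'] -> C3=M] -> [I,I,I,M]
Op 4: C1 read [C1 read from I: others=['C3=M'] -> C1=S, others downsized to S] -> [I,S,I,S]
Op 5: C2 read [C2 read from I: others=['C1=S', 'C3=S'] -> C2=S, others downsized to S] -> [I,S,S,S]
Op 6: C3 read [C3 read: already in S, no change] -> [I,S,S,S]
Op 7: C2 read [C2 read: already in S, no change] -> [I,S,S,S]
Op 8: C1 read [C1 read: already in S, no change] -> [I,S,S,S]
Op 9: C0 read [C0 read from I: others=['C1=S', 'C2=S', 'C3=S'] -> C0=S, others downsized to S] -> [S,S,S,S]
Op 10: C1 read [C1 read: already in S, no change] -> [S,S,S,S]
Op 11: C3 write [C3 write: invalidate ['C0=S', 'C1=S', 'C2=S'] -> C3=M] -> [I,I,I,M]

Answer: I I I M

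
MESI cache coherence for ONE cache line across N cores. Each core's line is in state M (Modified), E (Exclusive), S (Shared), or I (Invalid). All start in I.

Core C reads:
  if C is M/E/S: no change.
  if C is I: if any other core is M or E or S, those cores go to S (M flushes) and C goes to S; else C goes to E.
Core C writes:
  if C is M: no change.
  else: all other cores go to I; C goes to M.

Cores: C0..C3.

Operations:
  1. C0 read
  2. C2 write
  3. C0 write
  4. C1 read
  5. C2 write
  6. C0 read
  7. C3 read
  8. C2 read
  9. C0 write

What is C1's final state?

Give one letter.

Answer: I

Derivation:
Op 1: C0 read [C0 read from I: no other sharers -> C0=E (exclusive)] -> [E,I,I,I]
Op 2: C2 write [C2 write: invalidate ['C0=E'] -> C2=M] -> [I,I,M,I]
Op 3: C0 write [C0 write: invalidate ['C2=M'] -> C0=M] -> [M,I,I,I]
Op 4: C1 read [C1 read from I: others=['C0=M'] -> C1=S, others downsized to S] -> [S,S,I,I]
Op 5: C2 write [C2 write: invalidate ['C0=S', 'C1=S'] -> C2=M] -> [I,I,M,I]
Op 6: C0 read [C0 read from I: others=['C2=M'] -> C0=S, others downsized to S] -> [S,I,S,I]
Op 7: C3 read [C3 read from I: others=['C0=S', 'C2=S'] -> C3=S, others downsized to S] -> [S,I,S,S]
Op 8: C2 read [C2 read: already in S, no change] -> [S,I,S,S]
Op 9: C0 write [C0 write: invalidate ['C2=S', 'C3=S'] -> C0=M] -> [M,I,I,I]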